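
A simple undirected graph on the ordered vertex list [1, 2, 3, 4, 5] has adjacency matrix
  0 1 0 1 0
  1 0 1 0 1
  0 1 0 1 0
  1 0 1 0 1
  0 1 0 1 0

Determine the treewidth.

2

A width-2 tree decomposition is:
Bags: B1 = {1, 2, 4}  B2 = {2, 4, 5}  B3 = {2, 3, 4}
Tree: B1–B2, B2–B3
Each bag holds 3 vertices, so the decomposition has width 2, which upper-bounds the treewidth. Since 1–2–5–4–1 is a cycle in G, G is not acyclic. Forests are exactly the graphs of treewidth ≤ 1, so tw(G) ≥ 2. Combining the bounds, tw(G) = 2.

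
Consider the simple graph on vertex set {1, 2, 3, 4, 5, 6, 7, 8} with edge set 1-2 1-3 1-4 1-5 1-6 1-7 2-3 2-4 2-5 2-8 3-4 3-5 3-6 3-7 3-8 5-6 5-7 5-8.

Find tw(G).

A width-3 tree decomposition is:
Bags: B1 = {1, 2, 3, 5}  B2 = {1, 3, 5, 7}  B3 = {1, 3, 5, 6}  B4 = {1, 2, 3, 4}  B5 = {2, 3, 5, 8}
Tree: B1–B2, B2–B3, B1–B4, B1–B5
Each bag holds 4 vertices, so the decomposition has width 3, which upper-bounds the treewidth. For the lower bound, the 4 vertices {2, 3, 5, 8} are pairwise adjacent, and any tree decomposition puts a clique entirely inside one bag — forcing width ≥ 3. The upper and lower bounds meet at 3, so that is the treewidth.

3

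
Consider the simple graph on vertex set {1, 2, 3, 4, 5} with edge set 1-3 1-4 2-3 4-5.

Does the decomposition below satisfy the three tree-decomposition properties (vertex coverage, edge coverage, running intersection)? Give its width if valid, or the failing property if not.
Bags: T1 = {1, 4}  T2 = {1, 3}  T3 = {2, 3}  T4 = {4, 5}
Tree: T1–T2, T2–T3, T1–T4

Yes; width 1.

Vertex coverage: the bags together contain {1, 2, 3, 4, 5}, the full vertex set. Edge coverage: each edge of G has both endpoints in at least one bag. Running intersection: for every vertex, the bags containing it form a connected subtree. All three properties hold, so this is a valid tree decomposition of width max|bag| − 1 = 1, and hence tw(G) ≤ 1.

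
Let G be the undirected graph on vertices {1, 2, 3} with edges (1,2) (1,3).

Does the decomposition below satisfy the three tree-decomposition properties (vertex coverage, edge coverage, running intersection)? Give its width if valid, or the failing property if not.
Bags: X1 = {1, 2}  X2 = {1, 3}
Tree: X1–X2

Checking the three conditions: (i) the bags cover all of {1, 2, 3}; (ii) for each edge, some bag contains both endpoints; (iii) the bags containing any fixed vertex form a subtree. All hold, so the decomposition is valid with width 2 − 1 = 1.

Yes; width 1.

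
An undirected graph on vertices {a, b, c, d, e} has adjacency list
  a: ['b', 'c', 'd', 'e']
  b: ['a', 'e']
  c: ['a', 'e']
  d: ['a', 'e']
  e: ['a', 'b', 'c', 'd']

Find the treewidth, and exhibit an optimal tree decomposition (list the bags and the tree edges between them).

Treewidth 2.
Bags: B1 = {a, c, e}  B2 = {a, b, e}  B3 = {a, d, e}
Tree: B1–B2, B2–B3

Every bag has size at most 3, so the width is 3 − 1 = 2 and tw(G) ≤ 2. Conversely, {a, d, e} is a clique of size 3, and the vertices of any clique must share a bag in every tree decomposition; so some bag has ≥ 3 vertices and tw(G) ≥ 2. The upper and lower bounds meet at 2, so that is the treewidth.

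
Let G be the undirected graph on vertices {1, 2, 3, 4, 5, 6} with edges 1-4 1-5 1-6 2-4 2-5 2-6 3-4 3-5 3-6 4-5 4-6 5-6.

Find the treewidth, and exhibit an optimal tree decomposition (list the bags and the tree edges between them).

The largest bag has 4 vertices, giving width 3; this decomposition certifies tw(G) ≤ 3. On the other hand G contains the 4-clique {1, 4, 5, 6}. A clique must lie in a single bag of any decomposition, so no decomposition can have width below 3. Therefore the treewidth is 3.

Treewidth 3.
One optimal decomposition is:
Bags: B1 = {1, 4, 5, 6}  B2 = {3, 4, 5, 6}  B3 = {2, 4, 5, 6}
Tree: B1–B2, B1–B3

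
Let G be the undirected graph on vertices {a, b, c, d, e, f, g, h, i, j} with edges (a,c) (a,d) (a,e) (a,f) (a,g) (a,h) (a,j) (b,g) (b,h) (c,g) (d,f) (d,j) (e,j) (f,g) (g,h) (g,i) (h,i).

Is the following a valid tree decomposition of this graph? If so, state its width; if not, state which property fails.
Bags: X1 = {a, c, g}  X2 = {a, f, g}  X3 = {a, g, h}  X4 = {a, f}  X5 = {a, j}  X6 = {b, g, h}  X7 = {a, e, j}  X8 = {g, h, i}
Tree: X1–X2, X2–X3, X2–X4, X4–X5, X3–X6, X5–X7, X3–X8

A tree decomposition must satisfy three properties: every vertex lies in some bag; for every edge, both endpoints lie together in some bag; and for every vertex, the bags containing it form a connected subtree. Here vertex d appears in no bag, so the decomposition is invalid.

No — vertex d appears in no bag.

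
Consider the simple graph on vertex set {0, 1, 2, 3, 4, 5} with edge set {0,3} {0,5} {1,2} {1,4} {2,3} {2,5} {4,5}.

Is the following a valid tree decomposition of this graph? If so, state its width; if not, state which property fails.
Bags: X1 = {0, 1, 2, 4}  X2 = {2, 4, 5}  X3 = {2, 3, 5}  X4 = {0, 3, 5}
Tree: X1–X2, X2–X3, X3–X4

No — bags containing vertex 0 are not connected in the tree.

A tree decomposition must satisfy three properties: every vertex lies in some bag; for every edge, both endpoints lie together in some bag; and for every vertex, the bags containing it form a connected subtree. Here bags containing vertex 0 are not connected in the tree, so the decomposition is invalid.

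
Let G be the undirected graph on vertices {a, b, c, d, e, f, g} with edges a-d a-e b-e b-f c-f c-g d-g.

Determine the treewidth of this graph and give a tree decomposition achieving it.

Every bag has size at most 3, so the width is 3 − 1 = 2 and tw(G) ≤ 2. Since c–f–b–e–a–d–g–c is a cycle in G, G is not acyclic. Forests are exactly the graphs of treewidth ≤ 1, so tw(G) ≥ 2. The upper and lower bounds meet at 2, so that is the treewidth.

Treewidth 2.
One optimal decomposition is:
Bags: B1 = {b, c, f}  B2 = {b, c, e}  B3 = {a, c, e}  B4 = {a, c, d}  B5 = {c, d, g}
Tree: B1–B2, B2–B3, B3–B4, B4–B5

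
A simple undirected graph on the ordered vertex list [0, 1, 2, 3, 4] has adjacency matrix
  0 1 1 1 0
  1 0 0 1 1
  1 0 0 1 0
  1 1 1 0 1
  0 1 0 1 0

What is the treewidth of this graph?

2

A width-2 tree decomposition is:
Bags: B1 = {0, 2, 3}  B2 = {0, 1, 3}  B3 = {1, 3, 4}
Tree: B1–B2, B2–B3
The largest bag has 3 vertices, giving width 2; this decomposition certifies tw(G) ≤ 2. Conversely, {0, 1, 3} is a clique of size 3, and the vertices of any clique must share a bag in every tree decomposition; so some bag has ≥ 3 vertices and tw(G) ≥ 2. The upper and lower bounds meet at 2, so that is the treewidth.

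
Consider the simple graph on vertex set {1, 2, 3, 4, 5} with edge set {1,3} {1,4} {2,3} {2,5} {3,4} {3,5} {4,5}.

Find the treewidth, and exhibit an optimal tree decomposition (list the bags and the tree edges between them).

The largest bag has 3 vertices, giving width 2; this decomposition certifies tw(G) ≤ 2. On the other hand G contains the 3-clique {2, 3, 5}. A clique must lie in a single bag of any decomposition, so no decomposition can have width below 2. Combining the bounds, tw(G) = 2.

Treewidth 2.
One such decomposition:
Bags: B1 = {3, 4, 5}  B2 = {2, 3, 5}  B3 = {1, 3, 4}
Tree: B1–B2, B1–B3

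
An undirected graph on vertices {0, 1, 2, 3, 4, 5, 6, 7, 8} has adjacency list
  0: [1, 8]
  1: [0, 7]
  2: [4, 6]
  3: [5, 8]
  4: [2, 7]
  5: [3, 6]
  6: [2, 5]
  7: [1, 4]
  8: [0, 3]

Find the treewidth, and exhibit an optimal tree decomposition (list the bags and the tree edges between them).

Treewidth 2.
One optimal decomposition is:
Bags: B1 = {0, 3, 8}  B2 = {0, 1, 3}  B3 = {1, 3, 7}  B4 = {3, 4, 7}  B5 = {2, 3, 4}  B6 = {2, 3, 6}  B7 = {3, 5, 6}
Tree: B1–B2, B2–B3, B3–B4, B4–B5, B5–B6, B6–B7

Every bag has size at most 3, so the width is 3 − 1 = 2 and tw(G) ≤ 2. For the lower bound, G contains the cycle 3–8–0–1–7–4–2–6–5–3, so G is not a forest; only forests have treewidth ≤ 1, hence tw(G) ≥ 2. Therefore the treewidth is 2.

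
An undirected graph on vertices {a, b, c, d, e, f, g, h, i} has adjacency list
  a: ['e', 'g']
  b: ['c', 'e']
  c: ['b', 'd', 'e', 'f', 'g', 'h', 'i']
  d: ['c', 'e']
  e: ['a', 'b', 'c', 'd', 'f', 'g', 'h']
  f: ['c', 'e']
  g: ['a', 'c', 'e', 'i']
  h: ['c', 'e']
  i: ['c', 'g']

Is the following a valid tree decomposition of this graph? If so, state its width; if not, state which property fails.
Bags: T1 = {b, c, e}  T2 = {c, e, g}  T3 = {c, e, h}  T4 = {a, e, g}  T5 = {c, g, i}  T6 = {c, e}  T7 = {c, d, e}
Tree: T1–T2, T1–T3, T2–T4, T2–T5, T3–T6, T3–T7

No — vertex f appears in no bag.

A tree decomposition must satisfy three properties: every vertex lies in some bag; for every edge, both endpoints lie together in some bag; and for every vertex, the bags containing it form a connected subtree. Here vertex f appears in no bag, so the decomposition is invalid.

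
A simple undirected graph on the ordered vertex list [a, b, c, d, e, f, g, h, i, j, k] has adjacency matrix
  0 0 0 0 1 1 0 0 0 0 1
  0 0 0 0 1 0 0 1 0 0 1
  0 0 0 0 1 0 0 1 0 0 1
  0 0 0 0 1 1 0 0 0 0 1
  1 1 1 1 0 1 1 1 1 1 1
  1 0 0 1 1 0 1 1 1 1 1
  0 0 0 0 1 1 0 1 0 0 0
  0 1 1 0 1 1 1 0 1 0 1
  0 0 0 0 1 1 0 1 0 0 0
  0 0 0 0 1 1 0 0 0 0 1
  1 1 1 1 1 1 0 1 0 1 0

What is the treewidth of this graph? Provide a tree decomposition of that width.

Treewidth 3.
One such decomposition:
Bags: B1 = {d, e, f, k}  B2 = {e, f, h, k}  B3 = {e, f, h, i}  B4 = {c, e, h, k}  B5 = {b, e, h, k}  B6 = {e, f, j, k}  B7 = {e, f, g, h}  B8 = {a, e, f, k}
Tree: B1–B2, B2–B3, B2–B4, B4–B5, B2–B6, B2–B7, B1–B8

The largest bag has 4 vertices, giving width 3; this decomposition certifies tw(G) ≤ 3. For the lower bound, the 4 vertices {c, e, h, k} are pairwise adjacent, and any tree decomposition puts a clique entirely inside one bag — forcing width ≥ 3. Therefore the treewidth is 3.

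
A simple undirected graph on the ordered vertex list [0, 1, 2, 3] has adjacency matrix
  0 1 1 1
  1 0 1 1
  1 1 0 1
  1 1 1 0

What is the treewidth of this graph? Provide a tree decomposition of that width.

Treewidth 3.
Bags: B1 = {0, 1, 2, 3}
Tree: (single bag)

With just one bag of size 4, the width is 4 − 1 = 3, so tw(G) ≤ 3. For the lower bound, the 4 vertices {0, 1, 2, 3} are pairwise adjacent, and any tree decomposition puts a clique entirely inside one bag — forcing width ≥ 3. Therefore the treewidth is 3.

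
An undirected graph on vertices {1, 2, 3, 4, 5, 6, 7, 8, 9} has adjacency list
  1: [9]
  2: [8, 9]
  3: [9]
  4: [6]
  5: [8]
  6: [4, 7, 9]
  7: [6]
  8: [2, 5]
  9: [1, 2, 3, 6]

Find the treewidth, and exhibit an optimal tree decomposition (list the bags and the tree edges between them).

Treewidth 1.
One such decomposition:
Bags: B1 = {2, 9}  B2 = {6, 9}  B3 = {3, 9}  B4 = {2, 8}  B5 = {1, 9}  B6 = {4, 6}  B7 = {5, 8}  B8 = {6, 7}
Tree: B1–B2, B1–B3, B1–B4, B1–B5, B2–B6, B4–B7, B2–B8

Each bag holds 2 vertices, so the decomposition has width 1, which upper-bounds the treewidth. G has an edge, so its treewidth is at least 1. Combining the bounds, tw(G) = 1.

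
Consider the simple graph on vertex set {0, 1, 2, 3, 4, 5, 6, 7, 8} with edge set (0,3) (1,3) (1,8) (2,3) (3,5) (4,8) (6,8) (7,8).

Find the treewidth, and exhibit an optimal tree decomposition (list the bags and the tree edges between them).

Each bag holds 2 vertices, so the decomposition has width 1, which upper-bounds the treewidth. Since G has at least one edge (e.g. 8–1), it is not an edgeless graph, so tw(G) ≥ 1. Hence tw(G) = 1 exactly.

Treewidth 1.
One optimal decomposition is:
Bags: B1 = {1, 8}  B2 = {1, 3}  B3 = {4, 8}  B4 = {6, 8}  B5 = {3, 5}  B6 = {0, 3}  B7 = {7, 8}  B8 = {2, 3}
Tree: B1–B2, B1–B3, B3–B4, B2–B5, B2–B6, B1–B7, B2–B8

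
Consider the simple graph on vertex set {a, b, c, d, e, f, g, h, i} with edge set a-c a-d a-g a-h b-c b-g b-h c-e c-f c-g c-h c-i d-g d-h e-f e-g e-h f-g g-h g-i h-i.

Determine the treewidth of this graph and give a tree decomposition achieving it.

Treewidth 3.
Bags: B1 = {a, c, g, h}  B2 = {c, e, g, h}  B3 = {c, g, h, i}  B4 = {c, e, f, g}  B5 = {b, c, g, h}  B6 = {a, d, g, h}
Tree: B1–B2, B1–B3, B2–B4, B3–B5, B1–B6

Every bag has size at most 4, so the width is 4 − 1 = 3 and tw(G) ≤ 3. On the other hand G contains the 4-clique {a, d, g, h}. A clique must lie in a single bag of any decomposition, so no decomposition can have width below 3. Combining the bounds, tw(G) = 3.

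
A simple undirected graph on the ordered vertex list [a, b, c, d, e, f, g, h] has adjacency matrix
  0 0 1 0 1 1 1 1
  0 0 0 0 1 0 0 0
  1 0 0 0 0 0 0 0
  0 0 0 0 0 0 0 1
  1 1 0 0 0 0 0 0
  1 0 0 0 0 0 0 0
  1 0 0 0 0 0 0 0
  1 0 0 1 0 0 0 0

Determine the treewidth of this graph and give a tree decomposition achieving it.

Treewidth 1.
One such decomposition:
Bags: B1 = {b, e}  B2 = {a, e}  B3 = {a, c}  B4 = {a, h}  B5 = {a, g}  B6 = {a, f}  B7 = {d, h}
Tree: B1–B2, B2–B3, B2–B4, B4–B5, B4–B6, B4–B7

Every bag has size at most 2, so the width is 2 − 1 = 1 and tw(G) ≤ 1. G has an edge, so its treewidth is at least 1. The upper and lower bounds meet at 1, so that is the treewidth.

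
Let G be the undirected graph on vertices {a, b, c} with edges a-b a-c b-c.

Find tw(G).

A width-2 tree decomposition is:
Bags: B1 = {a, b, c}
Tree: (single bag)
With just one bag of size 3, the width is 3 − 1 = 2, so tw(G) ≤ 2. Conversely, {a, b, c} is a clique of size 3, and the vertices of any clique must share a bag in every tree decomposition; so some bag has ≥ 3 vertices and tw(G) ≥ 2. Combining the bounds, tw(G) = 2.

2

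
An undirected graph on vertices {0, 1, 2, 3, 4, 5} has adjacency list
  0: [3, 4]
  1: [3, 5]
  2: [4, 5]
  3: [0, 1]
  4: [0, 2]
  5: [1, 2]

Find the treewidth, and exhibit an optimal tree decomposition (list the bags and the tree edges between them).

Treewidth 2.
One such decomposition:
Bags: B1 = {0, 3, 4}  B2 = {1, 3, 4}  B3 = {1, 4, 5}  B4 = {2, 4, 5}
Tree: B1–B2, B2–B3, B3–B4

The largest bag has 3 vertices, giving width 2; this decomposition certifies tw(G) ≤ 2. Since 4–0–3–1–5–2–4 is a cycle in G, G is not acyclic. Forests are exactly the graphs of treewidth ≤ 1, so tw(G) ≥ 2. Therefore the treewidth is 2.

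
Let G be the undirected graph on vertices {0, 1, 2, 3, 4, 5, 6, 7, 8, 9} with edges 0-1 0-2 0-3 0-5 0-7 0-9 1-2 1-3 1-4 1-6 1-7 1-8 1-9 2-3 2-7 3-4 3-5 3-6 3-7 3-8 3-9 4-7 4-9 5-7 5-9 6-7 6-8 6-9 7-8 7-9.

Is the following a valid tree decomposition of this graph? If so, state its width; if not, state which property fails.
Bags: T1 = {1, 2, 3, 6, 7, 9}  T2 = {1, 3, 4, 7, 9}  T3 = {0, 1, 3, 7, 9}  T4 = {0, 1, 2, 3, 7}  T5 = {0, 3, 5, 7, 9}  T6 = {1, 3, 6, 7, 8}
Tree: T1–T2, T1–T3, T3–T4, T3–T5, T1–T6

A tree decomposition must satisfy three properties: every vertex lies in some bag; for every edge, both endpoints lie together in some bag; and for every vertex, the bags containing it form a connected subtree. Here bags containing vertex 2 are not connected in the tree, so the decomposition is invalid.

No — bags containing vertex 2 are not connected in the tree.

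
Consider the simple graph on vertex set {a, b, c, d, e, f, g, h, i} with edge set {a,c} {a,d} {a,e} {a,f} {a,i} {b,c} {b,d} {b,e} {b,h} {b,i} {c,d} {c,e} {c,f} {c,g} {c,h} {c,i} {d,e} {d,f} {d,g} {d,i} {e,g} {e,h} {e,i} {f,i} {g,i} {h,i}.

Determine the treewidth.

A width-4 tree decomposition is:
Bags: B1 = {c, d, e, g, i}  B2 = {b, c, d, e, i}  B3 = {a, c, d, e, i}  B4 = {b, c, e, h, i}  B5 = {a, c, d, f, i}
Tree: B1–B2, B2–B3, B2–B4, B3–B5
Each bag holds 5 vertices, so the decomposition has width 4, which upper-bounds the treewidth. For the lower bound, the 5 vertices {c, d, e, g, i} are pairwise adjacent, and any tree decomposition puts a clique entirely inside one bag — forcing width ≥ 4. Combining the bounds, tw(G) = 4.

4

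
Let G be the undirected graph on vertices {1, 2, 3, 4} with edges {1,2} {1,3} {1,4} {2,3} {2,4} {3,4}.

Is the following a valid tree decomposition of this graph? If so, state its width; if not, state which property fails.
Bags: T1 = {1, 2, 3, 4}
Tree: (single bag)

Yes; width 3.

Every vertex of G appears in some bag (union = {1, 2, 3, 4}); every edge is covered by a bag; and for each vertex v the set of bags containing v is connected in the bag tree. The decomposition is therefore valid. The largest bag has 4 vertices, so the width is 3.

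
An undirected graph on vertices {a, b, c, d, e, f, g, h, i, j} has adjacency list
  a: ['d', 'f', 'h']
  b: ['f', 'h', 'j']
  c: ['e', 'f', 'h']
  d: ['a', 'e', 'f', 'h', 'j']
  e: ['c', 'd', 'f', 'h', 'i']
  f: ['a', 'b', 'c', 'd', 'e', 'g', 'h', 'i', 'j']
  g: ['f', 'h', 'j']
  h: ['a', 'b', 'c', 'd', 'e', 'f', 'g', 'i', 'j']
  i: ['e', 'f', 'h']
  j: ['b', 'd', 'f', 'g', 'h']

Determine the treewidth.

A width-3 tree decomposition is:
Bags: B1 = {d, e, f, h}  B2 = {d, f, h, j}  B3 = {b, f, h, j}  B4 = {c, e, f, h}  B5 = {e, f, h, i}  B6 = {f, g, h, j}  B7 = {a, d, f, h}
Tree: B1–B2, B2–B3, B1–B4, B1–B5, B3–B6, B1–B7
The largest bag has 4 vertices, giving width 3; this decomposition certifies tw(G) ≤ 3. For the lower bound, the 4 vertices {d, f, h, j} are pairwise adjacent, and any tree decomposition puts a clique entirely inside one bag — forcing width ≥ 3. Therefore the treewidth is 3.

3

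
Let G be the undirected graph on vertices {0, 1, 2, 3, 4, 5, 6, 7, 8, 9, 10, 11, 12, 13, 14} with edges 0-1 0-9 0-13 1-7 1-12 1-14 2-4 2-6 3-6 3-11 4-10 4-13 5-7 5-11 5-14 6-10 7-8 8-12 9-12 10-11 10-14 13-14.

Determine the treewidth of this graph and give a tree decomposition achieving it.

The largest bag has 4 vertices, giving width 3; this decomposition certifies tw(G) ≤ 3. For the lower bound: the 4 vertex sets {2,3,6}, {11}, {10}, {4,5,13,14} are disjoint, each induces a connected subgraph, and every pair is joined by at least one edge of G. Contracting each set to a single vertex therefore yields K_{4} as a minor, and since treewidth is minor-monotone, tw(G) ≥ tw(K_{4}) = 3. Hence tw(G) = 3 exactly.

Treewidth 3.
Bags: B1 = {2, 3, 6, 11}  B2 = {2, 6, 10, 11}  B3 = {2, 4, 10, 11}  B4 = {4, 5, 10, 11}  B5 = {4, 5, 10, 14}  B6 = {4, 5, 13, 14}  B7 = {5, 7, 13, 14}  B8 = {1, 7, 13, 14}  B9 = {0, 1, 7, 13}  B10 = {0, 1, 7, 8}  B11 = {0, 1, 8, 12}  B12 = {0, 8, 9, 12}
Tree: B1–B2, B2–B3, B3–B4, B4–B5, B5–B6, B6–B7, B7–B8, B8–B9, B9–B10, B10–B11, B11–B12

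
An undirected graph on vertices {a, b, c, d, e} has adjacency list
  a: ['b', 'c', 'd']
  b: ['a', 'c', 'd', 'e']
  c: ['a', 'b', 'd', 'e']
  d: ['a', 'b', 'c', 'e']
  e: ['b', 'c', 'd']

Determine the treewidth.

3

A width-3 tree decomposition is:
Bags: B1 = {b, c, d, e}  B2 = {a, b, c, d}
Tree: B1–B2
The largest bag has 4 vertices, giving width 3; this decomposition certifies tw(G) ≤ 3. Conversely, {b, c, d, e} is a clique of size 4, and the vertices of any clique must share a bag in every tree decomposition; so some bag has ≥ 4 vertices and tw(G) ≥ 3. Therefore the treewidth is 3.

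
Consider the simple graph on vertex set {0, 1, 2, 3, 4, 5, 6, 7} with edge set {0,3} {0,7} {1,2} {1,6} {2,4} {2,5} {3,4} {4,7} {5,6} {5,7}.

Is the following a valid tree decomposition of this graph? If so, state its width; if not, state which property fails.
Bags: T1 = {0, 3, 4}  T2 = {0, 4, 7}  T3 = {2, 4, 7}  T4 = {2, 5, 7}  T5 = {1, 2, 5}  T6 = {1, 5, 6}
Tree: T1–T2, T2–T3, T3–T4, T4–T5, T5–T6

Yes; width 2.

Vertex coverage: the bags together contain {0, 1, 2, 3, 4, 5, 6, 7}, the full vertex set. Edge coverage: each edge of G has both endpoints in at least one bag. Running intersection: for every vertex, the bags containing it form a connected subtree. All three properties hold, so this is a valid tree decomposition of width max|bag| − 1 = 2, and hence tw(G) ≤ 2.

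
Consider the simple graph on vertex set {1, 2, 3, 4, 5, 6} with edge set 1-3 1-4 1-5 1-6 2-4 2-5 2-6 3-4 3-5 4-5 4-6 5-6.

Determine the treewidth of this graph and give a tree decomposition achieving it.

Treewidth 3.
Bags: B1 = {1, 3, 4, 5}  B2 = {1, 4, 5, 6}  B3 = {2, 4, 5, 6}
Tree: B1–B2, B2–B3

Each bag holds 4 vertices, so the decomposition has width 3, which upper-bounds the treewidth. Conversely, {1, 3, 4, 5} is a clique of size 4, and the vertices of any clique must share a bag in every tree decomposition; so some bag has ≥ 4 vertices and tw(G) ≥ 3. The upper and lower bounds meet at 3, so that is the treewidth.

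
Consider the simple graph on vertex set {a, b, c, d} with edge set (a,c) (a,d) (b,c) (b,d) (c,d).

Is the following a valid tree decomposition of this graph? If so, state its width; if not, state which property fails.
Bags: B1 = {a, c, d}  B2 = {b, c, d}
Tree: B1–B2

Vertex coverage: the bags together contain {a, b, c, d}, the full vertex set. Edge coverage: each edge of G has both endpoints in at least one bag. Running intersection: for every vertex, the bags containing it form a connected subtree. All three properties hold, so this is a valid tree decomposition of width max|bag| − 1 = 2, and hence tw(G) ≤ 2.

Yes; width 2.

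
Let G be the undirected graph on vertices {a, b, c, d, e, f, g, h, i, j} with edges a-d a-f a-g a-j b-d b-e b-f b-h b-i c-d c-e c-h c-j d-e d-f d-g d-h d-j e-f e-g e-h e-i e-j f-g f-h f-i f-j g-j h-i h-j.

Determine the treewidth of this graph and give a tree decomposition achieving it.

Every bag has size at most 5, so the width is 5 − 1 = 4 and tw(G) ≤ 4. On the other hand G contains the 5-clique {c, d, e, h, j}. A clique must lie in a single bag of any decomposition, so no decomposition can have width below 4. The upper and lower bounds meet at 4, so that is the treewidth.

Treewidth 4.
One optimal decomposition is:
Bags: B1 = {b, d, e, f, h}  B2 = {d, e, f, h, j}  B3 = {c, d, e, h, j}  B4 = {d, e, f, g, j}  B5 = {b, e, f, h, i}  B6 = {a, d, f, g, j}
Tree: B1–B2, B2–B3, B2–B4, B1–B5, B4–B6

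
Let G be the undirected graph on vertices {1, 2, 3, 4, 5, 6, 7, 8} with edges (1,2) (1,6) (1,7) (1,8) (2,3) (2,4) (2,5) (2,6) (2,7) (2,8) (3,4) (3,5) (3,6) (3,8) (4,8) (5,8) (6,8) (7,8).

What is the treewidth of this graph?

3

A width-3 tree decomposition is:
Bags: B1 = {2, 3, 5, 8}  B2 = {2, 3, 6, 8}  B3 = {1, 2, 6, 8}  B4 = {2, 3, 4, 8}  B5 = {1, 2, 7, 8}
Tree: B1–B2, B2–B3, B1–B4, B3–B5
The largest bag has 4 vertices, giving width 3; this decomposition certifies tw(G) ≤ 3. Conversely, {1, 2, 6, 8} is a clique of size 4, and the vertices of any clique must share a bag in every tree decomposition; so some bag has ≥ 4 vertices and tw(G) ≥ 3. Hence tw(G) = 3 exactly.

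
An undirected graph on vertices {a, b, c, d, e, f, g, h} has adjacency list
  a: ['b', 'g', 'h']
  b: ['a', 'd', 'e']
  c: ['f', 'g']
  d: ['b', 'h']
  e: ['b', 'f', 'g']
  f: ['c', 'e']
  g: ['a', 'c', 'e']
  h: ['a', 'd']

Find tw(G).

2

A width-2 tree decomposition is:
Bags: B1 = {b, d, h}  B2 = {a, b, h}  B3 = {a, b, e}  B4 = {a, e, g}  B5 = {e, f, g}  B6 = {c, f, g}
Tree: B1–B2, B2–B3, B3–B4, B4–B5, B5–B6
The largest bag has 3 vertices, giving width 2; this decomposition certifies tw(G) ≤ 2. Since d–h–a–b–d is a cycle in G, G is not acyclic. Forests are exactly the graphs of treewidth ≤ 1, so tw(G) ≥ 2. The upper and lower bounds meet at 2, so that is the treewidth.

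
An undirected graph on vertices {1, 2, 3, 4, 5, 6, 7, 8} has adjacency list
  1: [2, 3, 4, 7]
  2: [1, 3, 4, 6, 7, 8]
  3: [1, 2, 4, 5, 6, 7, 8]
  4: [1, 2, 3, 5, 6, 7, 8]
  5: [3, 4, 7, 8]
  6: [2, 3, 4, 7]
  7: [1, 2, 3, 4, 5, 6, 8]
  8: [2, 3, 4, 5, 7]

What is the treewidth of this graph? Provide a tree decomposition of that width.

Treewidth 4.
Bags: B1 = {2, 3, 4, 7, 8}  B2 = {2, 3, 4, 6, 7}  B3 = {1, 2, 3, 4, 7}  B4 = {3, 4, 5, 7, 8}
Tree: B1–B2, B1–B3, B1–B4

Every bag has size at most 5, so the width is 5 − 1 = 4 and tw(G) ≤ 4. For the lower bound, the 5 vertices {2, 3, 4, 7, 8} are pairwise adjacent, and any tree decomposition puts a clique entirely inside one bag — forcing width ≥ 4. The upper and lower bounds meet at 4, so that is the treewidth.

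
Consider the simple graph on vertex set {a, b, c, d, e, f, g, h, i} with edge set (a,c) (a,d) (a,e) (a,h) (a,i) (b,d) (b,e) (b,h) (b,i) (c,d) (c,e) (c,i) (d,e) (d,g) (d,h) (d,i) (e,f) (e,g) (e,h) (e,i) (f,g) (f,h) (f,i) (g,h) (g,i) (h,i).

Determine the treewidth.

A width-4 tree decomposition is:
Bags: B1 = {d, e, g, h, i}  B2 = {b, d, e, h, i}  B3 = {a, d, e, h, i}  B4 = {e, f, g, h, i}  B5 = {a, c, d, e, i}
Tree: B1–B2, B2–B3, B1–B4, B3–B5
Every bag has size at most 5, so the width is 5 − 1 = 4 and tw(G) ≤ 4. Conversely, {d, e, g, h, i} is a clique of size 5, and the vertices of any clique must share a bag in every tree decomposition; so some bag has ≥ 5 vertices and tw(G) ≥ 4. Combining the bounds, tw(G) = 4.

4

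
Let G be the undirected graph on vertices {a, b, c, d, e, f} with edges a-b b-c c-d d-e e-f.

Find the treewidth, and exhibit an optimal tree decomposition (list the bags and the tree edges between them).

Treewidth 1.
One optimal decomposition is:
Bags: B1 = {a, b}  B2 = {b, c}  B3 = {c, d}  B4 = {d, e}  B5 = {e, f}
Tree: B1–B2, B2–B3, B3–B4, B4–B5

Every bag has size at most 2, so the width is 2 − 1 = 1 and tw(G) ≤ 1. Any graph with an edge has treewidth ≥ 1, and G has the edge a–b. Combining the bounds, tw(G) = 1.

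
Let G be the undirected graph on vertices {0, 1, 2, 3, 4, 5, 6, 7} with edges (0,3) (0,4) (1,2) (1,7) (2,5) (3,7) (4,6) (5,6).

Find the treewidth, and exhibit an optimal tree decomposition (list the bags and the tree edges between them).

Each bag holds 3 vertices, so the decomposition has width 2, which upper-bounds the treewidth. For the lower bound, G contains the cycle 4–0–3–7–1–2–5–6–4, so G is not a forest; only forests have treewidth ≤ 1, hence tw(G) ≥ 2. Therefore the treewidth is 2.

Treewidth 2.
One optimal decomposition is:
Bags: B1 = {0, 3, 4}  B2 = {3, 4, 7}  B3 = {1, 4, 7}  B4 = {1, 2, 4}  B5 = {2, 4, 5}  B6 = {4, 5, 6}
Tree: B1–B2, B2–B3, B3–B4, B4–B5, B5–B6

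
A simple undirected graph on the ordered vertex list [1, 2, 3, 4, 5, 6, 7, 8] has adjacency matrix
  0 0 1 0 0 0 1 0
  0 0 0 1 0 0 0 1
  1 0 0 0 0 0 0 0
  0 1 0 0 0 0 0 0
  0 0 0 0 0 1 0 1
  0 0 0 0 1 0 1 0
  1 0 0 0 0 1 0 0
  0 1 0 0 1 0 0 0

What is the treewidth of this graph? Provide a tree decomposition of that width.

The largest bag has 2 vertices, giving width 1; this decomposition certifies tw(G) ≤ 1. Since G has at least one edge (e.g. 4–2), it is not an edgeless graph, so tw(G) ≥ 1. Therefore the treewidth is 1.

Treewidth 1.
Bags: B1 = {2, 4}  B2 = {2, 8}  B3 = {5, 8}  B4 = {5, 6}  B5 = {6, 7}  B6 = {1, 7}  B7 = {1, 3}
Tree: B1–B2, B2–B3, B3–B4, B4–B5, B5–B6, B6–B7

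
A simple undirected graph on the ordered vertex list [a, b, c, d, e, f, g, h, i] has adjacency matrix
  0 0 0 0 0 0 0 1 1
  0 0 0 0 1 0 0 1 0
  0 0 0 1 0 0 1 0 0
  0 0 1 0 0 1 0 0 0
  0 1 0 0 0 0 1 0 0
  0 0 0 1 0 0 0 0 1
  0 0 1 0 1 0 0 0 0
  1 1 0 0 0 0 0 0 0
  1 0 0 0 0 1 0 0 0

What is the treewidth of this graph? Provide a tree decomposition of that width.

Treewidth 2.
One such decomposition:
Bags: B1 = {b, e, g}  B2 = {b, c, g}  B3 = {b, c, d}  B4 = {b, d, f}  B5 = {b, f, i}  B6 = {a, b, i}  B7 = {a, b, h}
Tree: B1–B2, B2–B3, B3–B4, B4–B5, B5–B6, B6–B7

The largest bag has 3 vertices, giving width 2; this decomposition certifies tw(G) ≤ 2. The edges b–e–g–c–d–f–i–a–h–b form a cycle, so G is not a tree and its treewidth is at least 2. The upper and lower bounds meet at 2, so that is the treewidth.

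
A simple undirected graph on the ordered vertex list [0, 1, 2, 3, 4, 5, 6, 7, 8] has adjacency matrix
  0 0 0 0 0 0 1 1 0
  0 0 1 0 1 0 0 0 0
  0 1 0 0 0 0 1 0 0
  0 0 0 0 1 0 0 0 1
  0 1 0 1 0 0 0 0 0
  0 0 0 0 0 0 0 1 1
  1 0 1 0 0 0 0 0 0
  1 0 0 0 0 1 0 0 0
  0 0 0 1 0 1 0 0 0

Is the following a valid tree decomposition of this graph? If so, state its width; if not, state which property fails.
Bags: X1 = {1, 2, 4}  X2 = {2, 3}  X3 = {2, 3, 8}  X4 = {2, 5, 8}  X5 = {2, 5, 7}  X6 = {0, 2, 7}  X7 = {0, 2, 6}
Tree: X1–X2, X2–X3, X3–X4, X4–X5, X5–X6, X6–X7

A tree decomposition must satisfy three properties: every vertex lies in some bag; for every edge, both endpoints lie together in some bag; and for every vertex, the bags containing it form a connected subtree. Here edge (4,3) lies in no bag, so the decomposition is invalid.

No — edge (4,3) lies in no bag.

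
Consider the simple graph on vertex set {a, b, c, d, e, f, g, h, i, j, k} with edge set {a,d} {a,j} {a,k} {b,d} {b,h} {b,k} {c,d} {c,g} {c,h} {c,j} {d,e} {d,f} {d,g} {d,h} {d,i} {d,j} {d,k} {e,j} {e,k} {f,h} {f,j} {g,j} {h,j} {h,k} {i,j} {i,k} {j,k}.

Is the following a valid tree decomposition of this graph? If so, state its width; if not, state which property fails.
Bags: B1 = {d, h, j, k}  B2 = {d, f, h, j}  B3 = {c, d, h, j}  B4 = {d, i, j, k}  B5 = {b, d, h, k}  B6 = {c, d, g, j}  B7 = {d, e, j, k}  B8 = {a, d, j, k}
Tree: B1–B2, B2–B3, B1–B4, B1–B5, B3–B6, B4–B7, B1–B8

Every vertex of G appears in some bag (union = {a, b, c, d, e, f, g, h, i, j, k}); every edge is covered by a bag; and for each vertex v the set of bags containing v is connected in the bag tree. The decomposition is therefore valid. The largest bag has 4 vertices, so the width is 3.

Yes; width 3.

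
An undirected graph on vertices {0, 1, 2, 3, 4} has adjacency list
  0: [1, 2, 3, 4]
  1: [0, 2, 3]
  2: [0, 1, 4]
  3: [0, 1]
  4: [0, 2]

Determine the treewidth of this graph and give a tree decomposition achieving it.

Every bag has size at most 3, so the width is 3 − 1 = 2 and tw(G) ≤ 2. For the lower bound, the 3 vertices {0, 1, 2} are pairwise adjacent, and any tree decomposition puts a clique entirely inside one bag — forcing width ≥ 2. Hence tw(G) = 2 exactly.

Treewidth 2.
Bags: B1 = {0, 1, 2}  B2 = {0, 1, 3}  B3 = {0, 2, 4}
Tree: B1–B2, B1–B3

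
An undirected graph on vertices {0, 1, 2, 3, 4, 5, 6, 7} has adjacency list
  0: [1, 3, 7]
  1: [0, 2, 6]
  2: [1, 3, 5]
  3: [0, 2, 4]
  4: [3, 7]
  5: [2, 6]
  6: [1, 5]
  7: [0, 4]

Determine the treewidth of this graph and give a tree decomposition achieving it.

Every bag has size at most 3, so the width is 3 − 1 = 2 and tw(G) ≤ 2. For the lower bound, G contains the cycle 5–6–1–2–5, so G is not a forest; only forests have treewidth ≤ 1, hence tw(G) ≥ 2. Hence tw(G) = 2 exactly.

Treewidth 2.
Bags: B1 = {2, 5, 6}  B2 = {1, 2, 6}  B3 = {1, 2, 3}  B4 = {0, 1, 3}  B5 = {0, 3, 4}  B6 = {0, 4, 7}
Tree: B1–B2, B2–B3, B3–B4, B4–B5, B5–B6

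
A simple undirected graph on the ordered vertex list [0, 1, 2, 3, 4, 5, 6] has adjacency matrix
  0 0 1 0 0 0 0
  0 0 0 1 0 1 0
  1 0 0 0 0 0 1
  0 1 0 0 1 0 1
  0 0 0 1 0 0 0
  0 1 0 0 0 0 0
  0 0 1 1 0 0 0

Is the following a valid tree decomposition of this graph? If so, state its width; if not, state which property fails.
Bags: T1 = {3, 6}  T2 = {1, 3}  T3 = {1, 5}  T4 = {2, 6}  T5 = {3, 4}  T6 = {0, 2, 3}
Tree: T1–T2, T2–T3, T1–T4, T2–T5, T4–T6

A tree decomposition must satisfy three properties: every vertex lies in some bag; for every edge, both endpoints lie together in some bag; and for every vertex, the bags containing it form a connected subtree. Here bags containing vertex 3 are not connected in the tree, so the decomposition is invalid.

No — bags containing vertex 3 are not connected in the tree.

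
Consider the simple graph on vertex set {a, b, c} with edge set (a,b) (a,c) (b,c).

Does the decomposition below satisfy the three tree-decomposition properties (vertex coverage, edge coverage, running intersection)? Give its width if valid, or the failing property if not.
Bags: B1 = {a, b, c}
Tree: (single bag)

Checking the three conditions: (i) the bags cover all of {a, b, c}; (ii) for each edge, some bag contains both endpoints; (iii) the bags containing any fixed vertex form a subtree. All hold, so the decomposition is valid with width 3 − 1 = 2.

Yes; width 2.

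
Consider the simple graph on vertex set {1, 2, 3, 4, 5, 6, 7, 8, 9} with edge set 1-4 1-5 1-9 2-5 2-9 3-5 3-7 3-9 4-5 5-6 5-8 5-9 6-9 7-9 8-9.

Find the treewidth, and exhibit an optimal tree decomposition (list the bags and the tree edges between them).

Treewidth 2.
One such decomposition:
Bags: B1 = {3, 5, 9}  B2 = {5, 8, 9}  B3 = {1, 5, 9}  B4 = {3, 7, 9}  B5 = {5, 6, 9}  B6 = {1, 4, 5}  B7 = {2, 5, 9}
Tree: B1–B2, B1–B3, B1–B4, B2–B5, B3–B6, B3–B7

Every bag has size at most 3, so the width is 3 − 1 = 2 and tw(G) ≤ 2. On the other hand G contains the 3-clique {1, 5, 9}. A clique must lie in a single bag of any decomposition, so no decomposition can have width below 2. The upper and lower bounds meet at 2, so that is the treewidth.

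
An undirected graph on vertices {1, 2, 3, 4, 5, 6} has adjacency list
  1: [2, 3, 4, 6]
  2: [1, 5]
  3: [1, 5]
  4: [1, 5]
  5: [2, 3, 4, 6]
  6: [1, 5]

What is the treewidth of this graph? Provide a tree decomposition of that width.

Every bag has size at most 3, so the width is 3 − 1 = 2 and tw(G) ≤ 2. Since 2–5–6–1–2 is a cycle in G, G is not acyclic. Forests are exactly the graphs of treewidth ≤ 1, so tw(G) ≥ 2. Hence tw(G) = 2 exactly.

Treewidth 2.
Bags: B1 = {1, 2, 5}  B2 = {1, 5, 6}  B3 = {1, 4, 5}  B4 = {1, 3, 5}
Tree: B1–B2, B2–B3, B3–B4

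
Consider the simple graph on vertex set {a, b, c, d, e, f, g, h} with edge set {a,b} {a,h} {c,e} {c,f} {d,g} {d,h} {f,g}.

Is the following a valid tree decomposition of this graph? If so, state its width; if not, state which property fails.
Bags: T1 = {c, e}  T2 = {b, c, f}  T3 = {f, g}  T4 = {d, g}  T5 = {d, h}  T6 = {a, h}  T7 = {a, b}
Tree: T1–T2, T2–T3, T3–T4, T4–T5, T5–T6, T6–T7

No — bags containing vertex b are not connected in the tree.

A tree decomposition must satisfy three properties: every vertex lies in some bag; for every edge, both endpoints lie together in some bag; and for every vertex, the bags containing it form a connected subtree. Here bags containing vertex b are not connected in the tree, so the decomposition is invalid.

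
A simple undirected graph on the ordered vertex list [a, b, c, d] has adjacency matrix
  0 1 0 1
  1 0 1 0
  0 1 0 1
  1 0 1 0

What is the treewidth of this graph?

A width-2 tree decomposition is:
Bags: B1 = {a, b, d}  B2 = {b, c, d}
Tree: B1–B2
The largest bag has 3 vertices, giving width 2; this decomposition certifies tw(G) ≤ 2. Since b–a–d–c–b is a cycle in G, G is not acyclic. Forests are exactly the graphs of treewidth ≤ 1, so tw(G) ≥ 2. Combining the bounds, tw(G) = 2.

2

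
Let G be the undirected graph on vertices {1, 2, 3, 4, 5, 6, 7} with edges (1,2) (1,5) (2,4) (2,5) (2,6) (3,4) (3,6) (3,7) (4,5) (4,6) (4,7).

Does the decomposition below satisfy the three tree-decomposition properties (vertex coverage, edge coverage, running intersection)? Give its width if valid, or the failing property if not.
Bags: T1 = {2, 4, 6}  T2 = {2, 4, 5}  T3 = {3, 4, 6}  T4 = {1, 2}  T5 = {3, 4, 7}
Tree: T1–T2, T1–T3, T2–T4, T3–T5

No — edge (5,1) lies in no bag.

A tree decomposition must satisfy three properties: every vertex lies in some bag; for every edge, both endpoints lie together in some bag; and for every vertex, the bags containing it form a connected subtree. Here edge (5,1) lies in no bag, so the decomposition is invalid.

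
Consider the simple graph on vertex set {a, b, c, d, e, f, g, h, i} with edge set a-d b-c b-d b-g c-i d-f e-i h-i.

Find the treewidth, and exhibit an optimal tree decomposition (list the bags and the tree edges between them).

Each bag holds 2 vertices, so the decomposition has width 1, which upper-bounds the treewidth. G has an edge, so its treewidth is at least 1. Hence tw(G) = 1 exactly.

Treewidth 1.
One optimal decomposition is:
Bags: B1 = {b, c}  B2 = {c, i}  B3 = {b, d}  B4 = {b, g}  B5 = {e, i}  B6 = {a, d}  B7 = {h, i}  B8 = {d, f}
Tree: B1–B2, B1–B3, B3–B4, B2–B5, B3–B6, B5–B7, B6–B8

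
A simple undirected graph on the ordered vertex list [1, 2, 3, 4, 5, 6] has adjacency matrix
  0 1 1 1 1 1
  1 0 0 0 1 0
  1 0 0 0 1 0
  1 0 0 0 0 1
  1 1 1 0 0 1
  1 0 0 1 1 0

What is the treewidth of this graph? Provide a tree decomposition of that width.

Every bag has size at most 3, so the width is 3 − 1 = 2 and tw(G) ≤ 2. On the other hand G contains the 3-clique {1, 4, 6}. A clique must lie in a single bag of any decomposition, so no decomposition can have width below 2. Hence tw(G) = 2 exactly.

Treewidth 2.
One such decomposition:
Bags: B1 = {1, 3, 5}  B2 = {1, 2, 5}  B3 = {1, 5, 6}  B4 = {1, 4, 6}
Tree: B1–B2, B1–B3, B3–B4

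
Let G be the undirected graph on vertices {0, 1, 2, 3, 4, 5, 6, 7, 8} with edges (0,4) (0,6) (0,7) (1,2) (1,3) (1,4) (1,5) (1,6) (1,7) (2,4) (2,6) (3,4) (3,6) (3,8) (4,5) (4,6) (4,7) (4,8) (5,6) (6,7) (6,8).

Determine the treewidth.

3

A width-3 tree decomposition is:
Bags: B1 = {1, 3, 4, 6}  B2 = {1, 4, 5, 6}  B3 = {1, 4, 6, 7}  B4 = {1, 2, 4, 6}  B5 = {0, 4, 6, 7}  B6 = {3, 4, 6, 8}
Tree: B1–B2, B1–B3, B1–B4, B3–B5, B1–B6
Each bag holds 4 vertices, so the decomposition has width 3, which upper-bounds the treewidth. On the other hand G contains the 4-clique {0, 4, 6, 7}. A clique must lie in a single bag of any decomposition, so no decomposition can have width below 3. The upper and lower bounds meet at 3, so that is the treewidth.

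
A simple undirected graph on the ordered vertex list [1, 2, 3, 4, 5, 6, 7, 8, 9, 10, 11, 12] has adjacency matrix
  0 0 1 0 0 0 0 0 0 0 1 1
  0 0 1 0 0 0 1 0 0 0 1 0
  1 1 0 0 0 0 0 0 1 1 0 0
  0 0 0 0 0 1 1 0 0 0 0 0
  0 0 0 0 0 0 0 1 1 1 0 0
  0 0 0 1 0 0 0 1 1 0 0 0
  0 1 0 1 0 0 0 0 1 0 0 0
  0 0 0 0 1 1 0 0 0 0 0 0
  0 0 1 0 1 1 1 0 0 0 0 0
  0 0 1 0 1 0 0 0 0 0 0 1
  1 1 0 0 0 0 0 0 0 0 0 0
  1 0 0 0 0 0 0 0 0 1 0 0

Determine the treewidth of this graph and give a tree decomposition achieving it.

Treewidth 3.
One optimal decomposition is:
Bags: B1 = {1, 10, 11, 12}  B2 = {1, 3, 10, 11}  B3 = {2, 3, 10, 11}  B4 = {2, 3, 5, 10}  B5 = {2, 3, 5, 9}  B6 = {2, 5, 7, 9}  B7 = {5, 7, 8, 9}  B8 = {6, 7, 8, 9}  B9 = {4, 6, 7, 8}
Tree: B1–B2, B2–B3, B3–B4, B4–B5, B5–B6, B6–B7, B7–B8, B8–B9

Each bag holds 4 vertices, so the decomposition has width 3, which upper-bounds the treewidth. For the lower bound: the 4 vertex sets {1,11,12}, {10}, {3}, {2,5,7,9} are disjoint, each induces a connected subgraph, and every pair is joined by at least one edge of G. Contracting each set to a single vertex therefore yields K_{4} as a minor, and since treewidth is minor-monotone, tw(G) ≥ tw(K_{4}) = 3. Therefore the treewidth is 3.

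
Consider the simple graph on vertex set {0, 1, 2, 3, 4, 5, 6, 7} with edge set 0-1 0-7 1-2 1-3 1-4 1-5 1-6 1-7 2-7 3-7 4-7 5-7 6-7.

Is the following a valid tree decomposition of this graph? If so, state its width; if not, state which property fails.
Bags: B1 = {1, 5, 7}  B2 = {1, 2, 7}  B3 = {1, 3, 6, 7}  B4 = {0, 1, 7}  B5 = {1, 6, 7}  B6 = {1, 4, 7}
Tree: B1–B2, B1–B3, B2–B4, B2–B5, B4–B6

No — bags containing vertex 6 are not connected in the tree.

A tree decomposition must satisfy three properties: every vertex lies in some bag; for every edge, both endpoints lie together in some bag; and for every vertex, the bags containing it form a connected subtree. Here bags containing vertex 6 are not connected in the tree, so the decomposition is invalid.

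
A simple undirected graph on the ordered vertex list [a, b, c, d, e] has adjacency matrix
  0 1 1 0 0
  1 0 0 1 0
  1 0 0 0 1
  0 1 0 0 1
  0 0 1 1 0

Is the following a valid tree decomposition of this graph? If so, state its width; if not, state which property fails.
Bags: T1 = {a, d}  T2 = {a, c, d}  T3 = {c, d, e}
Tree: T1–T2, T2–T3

A tree decomposition must satisfy three properties: every vertex lies in some bag; for every edge, both endpoints lie together in some bag; and for every vertex, the bags containing it form a connected subtree. Here vertex b appears in no bag, so the decomposition is invalid.

No — vertex b appears in no bag.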